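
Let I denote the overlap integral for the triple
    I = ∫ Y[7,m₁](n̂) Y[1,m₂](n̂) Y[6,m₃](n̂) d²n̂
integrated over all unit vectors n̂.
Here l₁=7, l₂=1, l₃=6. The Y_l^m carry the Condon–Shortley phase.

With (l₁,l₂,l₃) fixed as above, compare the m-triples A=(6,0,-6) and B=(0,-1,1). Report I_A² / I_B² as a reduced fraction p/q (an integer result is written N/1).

Same 7,1,6: normalisation and zero-m 3j drop out of the ratio.
A: Δ: 2! 12! 0! / 15! → 1/1365; sum: t=1:−1/479001600 = -1/479001600; 3j²(7 1 6; 6 0 -6) = Δ·Π!·Σ² = 1/105  (sign -1)
B: Δ: 2! 12! 0! / 15! → 1/1365; sum: t=0:+1/1209600 = 1/1209600; 3j²(7 1 6; 0 -1 1) = Δ·Π!·Σ² = 1/65  (sign -1)
I_A²/I_B² = (1/105)/(1/65) = 13/21

13/21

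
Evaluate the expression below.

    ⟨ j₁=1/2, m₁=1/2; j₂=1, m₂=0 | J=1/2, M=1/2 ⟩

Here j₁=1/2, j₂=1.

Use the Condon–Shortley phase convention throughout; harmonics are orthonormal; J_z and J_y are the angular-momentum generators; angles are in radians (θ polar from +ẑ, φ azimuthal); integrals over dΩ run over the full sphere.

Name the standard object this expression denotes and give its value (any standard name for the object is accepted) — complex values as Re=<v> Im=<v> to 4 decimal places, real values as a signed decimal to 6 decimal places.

Clebsch–Gordan coefficient, +√(1/3) ≈ +0.577350

This is a Clebsch–Gordan (vector-coupling) coefficient.
triangle: 1!*0!*1!/3! = 1/6
(j±m)!: 1!*0!*1!*1!*1!*0! = 1
prefactor² = (2J+1)*Δ*N² = 1/3
  k=0: +1/(0!*1!*0!*1!*0!*0!) = 1
Σ = 1  ⇒  CG² = 1/3*1² = 1/3
CG = +√(1/3) = +0.577350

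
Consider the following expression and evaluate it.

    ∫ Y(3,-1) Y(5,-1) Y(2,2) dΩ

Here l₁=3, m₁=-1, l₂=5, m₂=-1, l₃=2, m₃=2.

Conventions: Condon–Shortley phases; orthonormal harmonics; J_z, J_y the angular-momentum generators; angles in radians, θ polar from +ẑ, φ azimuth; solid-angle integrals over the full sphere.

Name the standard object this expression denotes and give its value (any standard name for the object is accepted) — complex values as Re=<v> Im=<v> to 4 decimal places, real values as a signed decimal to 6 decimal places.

This is a Gaunt coefficient — the integral of a triple product of spherical harmonics over the sphere.
Rules hold: Σm=0, L=10 even, 2≤2≤8.
N = 7·11·5 = 385
Δ = 6!·0!·4!/11! = 1/2310
Racah Σ t=3..3: t=3:−1/144 = -1/144
⇒ 3j(3 5 2; 0 0 0)² = 10/231, sgn -1
Racah Σ t=4..4: t=4:+1/1152 = 1/1152
⇒ 3j(3 5 2; -1 -1 2)² = 1/154, sgn +1
4πI² = N·(3j₀)²·(3jₘ)² = 25/231
I = -1·√(0.108225/4π) = -0.09280237

Gaunt coefficient, -0.092802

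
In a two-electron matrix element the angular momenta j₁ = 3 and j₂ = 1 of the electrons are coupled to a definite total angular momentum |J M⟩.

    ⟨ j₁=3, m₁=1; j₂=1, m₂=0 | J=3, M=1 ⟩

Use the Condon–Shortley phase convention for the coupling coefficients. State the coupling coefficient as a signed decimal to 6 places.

+0.288675

triangle: 1!·5!·1!/8! = 120/40320
(j±m)!: 4!·2!·1!·1!·4!·2! = 2304
prefactor² = (2J+1)·Δ·N² = 48
  k=0: +1/(0!·1!·2!·1!·3!·0!) = 1/12
  k=1: −1/(1!·0!·1!·0!·4!·1!) = -1/24
Σ = 1/24  ⇒  CG² = 48·(1/24)² = 1/12
CG = +√(1/12) = +0.288675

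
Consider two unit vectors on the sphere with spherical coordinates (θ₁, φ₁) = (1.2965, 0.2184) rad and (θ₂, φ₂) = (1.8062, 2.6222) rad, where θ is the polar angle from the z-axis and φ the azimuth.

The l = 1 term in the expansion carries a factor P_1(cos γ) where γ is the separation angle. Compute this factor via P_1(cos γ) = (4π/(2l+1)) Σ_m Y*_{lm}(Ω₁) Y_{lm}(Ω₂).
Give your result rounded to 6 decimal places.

-0.755824

Summing Y*_{l m}(θ₁,φ₁)·Y_{l m}(θ₂,φ₂) over m ∈ [−1, 1]; prefactor 4π/(2·1+1) = 4.188790:
  m=-1: Y*=+0.324678+0.072059i  Y=-0.291659-0.166757i  product -0.082679-0.075159i
  m=+0: Y*=+0.132348-0.000000i  Y=-0.113959+0.000000i  product -0.015082+0.000000i
  m=+1: Y*=-0.324678+0.072059i  Y=+0.291659-0.166757i  product -0.082679+0.075159i
Σ over m = -0.180440+0.000000i; ×(4π/3) → -0.755824+0.000000i. Real part: -0.755824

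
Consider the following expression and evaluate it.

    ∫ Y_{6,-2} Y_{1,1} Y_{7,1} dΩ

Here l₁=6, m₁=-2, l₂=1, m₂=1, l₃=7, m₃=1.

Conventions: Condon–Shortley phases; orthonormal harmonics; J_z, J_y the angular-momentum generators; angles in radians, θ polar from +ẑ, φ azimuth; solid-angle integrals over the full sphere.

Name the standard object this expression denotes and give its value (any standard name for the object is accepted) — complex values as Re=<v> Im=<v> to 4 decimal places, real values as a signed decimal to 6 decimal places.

This is a Gaunt coefficient — the integral of a triple product of spherical harmonics over the sphere.
m-sum 0 ✓  L=14 even ✓  5≤7≤7 ✓
Π(2lᵢ+1) = 13×3×15 = 585
triangle coeff Δ(6,1,7) = 1/1365
Σ_t [0,0]: t=0:+1/518400 = 1/518400
(3j)²=7/195 [(6 1 7; 0 0 0)], sign=-1
Σ_t [0,0]: t=0:+1/1935360 = 1/1935360
(3j)²=1/91 [(6 1 7; -2 1 1)], sign=+1
⇒ 4πI² = 3/13
I = (-1)√(3/13/(4π)) = -0.13551395

Gaunt coefficient, -0.135514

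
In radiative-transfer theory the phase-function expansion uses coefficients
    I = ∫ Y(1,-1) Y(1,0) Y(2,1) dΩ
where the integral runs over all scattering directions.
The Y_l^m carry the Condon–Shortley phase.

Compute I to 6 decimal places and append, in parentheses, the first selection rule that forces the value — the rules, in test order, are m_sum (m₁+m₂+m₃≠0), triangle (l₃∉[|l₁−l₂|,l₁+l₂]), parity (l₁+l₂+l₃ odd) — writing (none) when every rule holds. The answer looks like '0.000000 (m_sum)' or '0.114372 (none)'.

-0.218510 (none)

Rules hold: Σm=0, L=4 even, 0≤2≤2.
N = 3·3·5 = 45
Δ = 0!·2!·2!/5! = 1/30
Racah Σ t=0..0: t=0:+1/1 = 1/1
⇒ 3j(1 1 2; 0 0 0)² = 2/15, sgn +1
Racah Σ t=0..0: t=0:+1/2 = 1/2
⇒ 3j(1 1 2; -1 0 1)² = 1/10, sgn -1
4πI² = N·(3j₀)²·(3jₘ)² = 3/5
I = -1·√(0.6/4π) = -0.21850969
No selection rule forces the value: the integral is nonzero (none).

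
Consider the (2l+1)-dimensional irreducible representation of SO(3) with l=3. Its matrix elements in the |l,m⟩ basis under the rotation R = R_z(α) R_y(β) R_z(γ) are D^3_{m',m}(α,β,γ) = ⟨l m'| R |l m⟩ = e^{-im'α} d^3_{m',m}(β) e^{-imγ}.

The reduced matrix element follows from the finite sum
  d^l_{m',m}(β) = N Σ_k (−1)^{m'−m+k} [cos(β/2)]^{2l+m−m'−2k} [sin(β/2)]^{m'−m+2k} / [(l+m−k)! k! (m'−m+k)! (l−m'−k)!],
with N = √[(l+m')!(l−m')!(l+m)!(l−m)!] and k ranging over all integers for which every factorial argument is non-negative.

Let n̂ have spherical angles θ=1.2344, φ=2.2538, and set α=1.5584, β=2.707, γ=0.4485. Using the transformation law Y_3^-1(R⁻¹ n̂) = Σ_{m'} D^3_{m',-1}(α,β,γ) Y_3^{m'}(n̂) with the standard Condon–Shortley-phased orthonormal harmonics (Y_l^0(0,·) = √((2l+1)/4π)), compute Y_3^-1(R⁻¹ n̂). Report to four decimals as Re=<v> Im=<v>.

Re=0.1471 Im=0.2877

Need the full column D^3_{m',-1} for m'=−3..3 at α=1.5584, β=2.7070, γ=0.4485.
cos(β/2)=0.215590, sin(β/2)=0.976484
d^3_{-3,-1}: single k=2 term ⇒ +0.007978;  D = +0.003190-0.007313i
d^3_{-2,-1}: k∈[1..2] ⇒ +0.001438 -0.059008 = -0.057570;  D = +0.052479+0.023670i
d^3_{-1,-1}: k∈[0..2] ⇒ +0.000100 -0.016479 +0.253554 = +0.237175;  D = -0.100185+0.214976i
d^3_{0,-1}: k∈[0..2] ⇒ -0.001575 +0.096961 -0.663049 = -0.567663;  D = -0.511521-0.246147i
d^3_{1,-1}: k∈[0..2] ⇒ +0.012359 -0.338072 +0.866943 = +0.541231;  D = +0.240713-0.484756i
d^3_{2,-1}: k∈[0..1] ⇒ -0.059008 +0.605278 = +0.546269;  D = -0.486219-0.249000i
d^3_{3,-1}: single k=0 term ⇒ +0.163668;  D = -0.076403+0.144741i
Y_3^{m'}(θ=1.2344,φ=2.2538) and Σ D·Y over m':
  (+0.0032-0.0073i)·(+0.3116-0.1615i)  (+0.0525+0.0237i)·(-0.0611+0.2943i)  (-0.1002+0.2150i)·(+0.0876+0.1077i)  (-0.5115-0.2461i)·(-0.3024+0.0000i)  (+0.2407-0.4848i)·(-0.0876+0.1077i)  (-0.4862-0.2490i)·(-0.0611-0.2943i)  (-0.0764+0.1447i)·(-0.3116-0.1615i)
Y_3^-1(R⁻¹ n̂) = +0.147141+0.287675i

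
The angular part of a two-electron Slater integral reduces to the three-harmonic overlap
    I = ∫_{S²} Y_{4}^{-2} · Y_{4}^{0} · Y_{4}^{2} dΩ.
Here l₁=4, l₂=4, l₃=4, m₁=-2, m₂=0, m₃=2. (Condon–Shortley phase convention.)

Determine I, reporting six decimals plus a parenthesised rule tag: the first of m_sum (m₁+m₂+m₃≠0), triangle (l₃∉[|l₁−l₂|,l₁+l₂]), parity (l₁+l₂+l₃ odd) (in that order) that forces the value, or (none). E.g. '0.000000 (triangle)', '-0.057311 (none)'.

-0.083698 (none)

Checks pass: Σm=0; 12 even; l₃=4∈[0,8].
(2·4+1)(2·4+1)(2·4+1) = 729
Δ: 4! 4! 4! / 13! → 1/450450
sum: t=0:+1/13824 t=1:−1/216 t=2:+1/64 t=3:−1/216 t=4:+1/13824 = 5/768
3j²(4 4 4; 0 0 0) = Δ·Π!·Σ² = 18/1001  (sign +1)
sum: t=2:+1/384 t=3:−1/216 t=4:+1/2304 = -11/6912
3j²(4 4 4; -2 0 2) = Δ·Π!·Σ² = 11/1638  (sign -1)
combine: 4πI² = 729·18/1001·11/1638 = 729/8281
take √, sign -1: I = -0.08369845
No selection rule forces the value: the integral is nonzero (none).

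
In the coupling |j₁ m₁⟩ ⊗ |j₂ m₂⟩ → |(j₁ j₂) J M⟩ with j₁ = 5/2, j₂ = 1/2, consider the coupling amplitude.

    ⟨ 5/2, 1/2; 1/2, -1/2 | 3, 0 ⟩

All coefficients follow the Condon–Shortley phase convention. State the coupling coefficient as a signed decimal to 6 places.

j₁+j₂−J=0  J+j₁−j₂=5  J−j₁+j₂=1  j₁+j₂+J+1=7
(j₁±m₁, j₂±m₂, J±M) = (3,2,0,1,3,3)
P² = 72
sum k=0..0:
  [0] +1/12 = 1/12
S = 1/12
C² = P²·S² = 1/2 ; C = +0.707107

+0.707107  (= +√(1/2))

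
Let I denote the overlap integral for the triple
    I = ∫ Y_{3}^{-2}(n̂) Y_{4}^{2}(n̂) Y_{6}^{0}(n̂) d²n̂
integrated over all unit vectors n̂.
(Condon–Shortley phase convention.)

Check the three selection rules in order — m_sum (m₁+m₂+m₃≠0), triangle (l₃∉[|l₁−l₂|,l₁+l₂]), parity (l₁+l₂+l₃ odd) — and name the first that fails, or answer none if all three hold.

Σmᵢ = 0  ✓
l₃∈[|l₁−l₂|,l₁+l₂]=[1,7], have l₃=6  ✓
Σlᵢ = 13 ⇒ odd  ✗

parity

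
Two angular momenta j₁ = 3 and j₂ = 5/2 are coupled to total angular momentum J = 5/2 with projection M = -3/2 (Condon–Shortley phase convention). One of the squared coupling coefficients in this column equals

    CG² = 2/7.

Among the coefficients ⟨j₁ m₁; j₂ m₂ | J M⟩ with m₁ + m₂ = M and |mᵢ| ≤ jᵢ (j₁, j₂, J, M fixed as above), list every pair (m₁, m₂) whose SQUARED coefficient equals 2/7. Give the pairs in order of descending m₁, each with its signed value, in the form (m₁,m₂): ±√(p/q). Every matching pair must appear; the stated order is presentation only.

Admissible pairs with m₁+m₂ = M = -3/2: (-3,3/2), (-2,1/2), (-1,-1/2), (0,-3/2), (1,-5/2)
  (m₁,m₂)=(1,-5/2): CG² = 2/7, CG = +√(2/7)   ← matches the target
  (m₁,m₂)=(0,-3/2): CG² = 7/30, CG = −√(7/30)
  (m₁,m₂)=(-1,-1/2): CG² = 1/35, CG = +√(1/35)
  (m₁,m₂)=(-2,1/2): CG² = 1/14, CG = +√(1/14)
  (m₁,m₂)=(-3,3/2): CG² = 8/21, CG = −√(8/21)
Pairs with CG² = 2/7: (1,-5/2): +√(2/7)

(1,-5/2): +√(2/7)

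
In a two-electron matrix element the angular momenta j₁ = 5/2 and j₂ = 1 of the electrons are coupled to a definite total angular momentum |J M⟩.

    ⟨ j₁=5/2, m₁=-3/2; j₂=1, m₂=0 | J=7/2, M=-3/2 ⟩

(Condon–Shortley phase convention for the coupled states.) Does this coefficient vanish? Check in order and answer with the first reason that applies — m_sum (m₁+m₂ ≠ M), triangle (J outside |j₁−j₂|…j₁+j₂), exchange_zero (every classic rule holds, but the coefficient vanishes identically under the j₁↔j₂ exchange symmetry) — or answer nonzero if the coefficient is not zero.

m-sum: m₁+m₂ = -3/2+0 = -3/2, M = -3/2  ✓
triangle: |j₁−j₂| = 3/2 ≤ J = 7/2 ≤ j₁+j₂ = 7/2  ✓
exchange: j₁≠j₂ or m₁≠m₂ — the exchange symmetry imposes no constraint here
value check: CG = +√(10/21) = +0.690066 ≠ 0

nonzero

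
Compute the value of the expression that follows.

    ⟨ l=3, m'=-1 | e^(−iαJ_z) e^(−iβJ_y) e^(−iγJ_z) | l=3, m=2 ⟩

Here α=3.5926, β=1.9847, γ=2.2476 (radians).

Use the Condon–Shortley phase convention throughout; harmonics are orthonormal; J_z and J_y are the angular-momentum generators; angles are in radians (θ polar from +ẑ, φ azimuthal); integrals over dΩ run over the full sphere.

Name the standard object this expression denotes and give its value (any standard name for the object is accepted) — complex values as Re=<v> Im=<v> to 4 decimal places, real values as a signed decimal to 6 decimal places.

Wigner D-matrix element, Re=-0.0649 Im=0.0823

This is a Wigner D-matrix element — the rotation-matrix element ⟨l m'| R(α,β,γ) |l m⟩ in the angular-momentum basis.
Split into d^3_{-1,2}(β=1.9847) × two z-phases.
c=cos(1.984700/2)=0.546724, s=sin(1.984700/2)=0.837313; N=√[2·24·120·1]=75.894664
k: max(0,(2)−(-1))=3 … min(3+(2),3−(-1))=4
  k=3: (−1)^0·75.8947/(12)·0.5467^3·0.8373^3 = +0.606733
  k=4: (−1)^1·75.8947/(24)·0.5467^1·0.8373^5 = -0.711553
d^3_{-1,2}(1.9847) = +0.606733 -0.711553 = -0.104820
D = (-0.900008-0.435872i)·(-0.104820)·(-0.215485+0.976507i) = -0.064944+0.082278i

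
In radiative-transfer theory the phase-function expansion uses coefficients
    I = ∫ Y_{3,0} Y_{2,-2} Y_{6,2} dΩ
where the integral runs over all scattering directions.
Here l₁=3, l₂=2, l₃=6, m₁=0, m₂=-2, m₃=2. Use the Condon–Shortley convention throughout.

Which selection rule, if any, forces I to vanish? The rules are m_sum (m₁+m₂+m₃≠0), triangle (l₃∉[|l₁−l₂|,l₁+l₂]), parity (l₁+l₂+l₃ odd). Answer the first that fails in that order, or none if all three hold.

triangle

m₁+m₂+m₃ = 0 − 2 + 2 = 0  ✓
triangle: need |l₁−l₂| ≤ l₃ ≤ l₁+l₂ = [1,5]; l₃=6 is outside  ✗
parity: l₁+l₂+l₃ = 11 is odd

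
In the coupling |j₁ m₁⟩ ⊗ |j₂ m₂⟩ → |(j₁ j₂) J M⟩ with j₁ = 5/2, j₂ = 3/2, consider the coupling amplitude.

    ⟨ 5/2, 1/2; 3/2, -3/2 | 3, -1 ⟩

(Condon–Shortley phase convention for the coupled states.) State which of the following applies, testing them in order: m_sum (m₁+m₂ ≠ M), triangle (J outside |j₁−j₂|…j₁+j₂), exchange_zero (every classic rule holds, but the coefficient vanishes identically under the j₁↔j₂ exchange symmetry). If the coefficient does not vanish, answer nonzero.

nonzero

m-sum: m₁+m₂ = 1/2+(-3/2) = -1, M = -1  ✓
triangle: |j₁−j₂| = 1 ≤ J = 3 ≤ j₁+j₂ = 4  ✓
exchange: j₁≠j₂ or m₁≠m₂ — the exchange symmetry imposes no constraint here
value check: CG = +√(9/20) = +0.670820 ≠ 0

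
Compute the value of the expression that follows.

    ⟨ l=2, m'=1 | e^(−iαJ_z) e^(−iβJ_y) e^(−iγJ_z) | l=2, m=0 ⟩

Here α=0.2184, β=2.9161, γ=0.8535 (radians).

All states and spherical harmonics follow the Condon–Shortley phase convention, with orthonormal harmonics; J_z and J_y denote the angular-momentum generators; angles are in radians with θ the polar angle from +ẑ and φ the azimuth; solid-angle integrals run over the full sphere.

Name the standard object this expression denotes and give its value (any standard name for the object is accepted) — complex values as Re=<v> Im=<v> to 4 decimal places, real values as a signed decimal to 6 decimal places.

Wigner D-matrix element, Re=0.2606 Im=-0.0578

This is a Wigner D-matrix element — the rotation-matrix element ⟨l m'| R(α,β,γ) |l m⟩ in the angular-momentum basis.
Split into d^2_{1,0}(β=2.9161) × two z-phases.
c=cos(2.916100/2)=0.112508, s=sin(2.916100/2)=0.993651; N=√[6·1·2·2]=4.898979
k∈{0,1} keeps every argument non-negative
  k=0: (−1)^1·4.8990/(2)·0.1125^3·0.9937^1 = -0.003466
  k=1: (−1)^2·4.8990/(2)·0.1125^1·0.9937^3 = +0.270370
d^2_{1,0}(2.9161) = -0.003466 +0.270370 = +0.266904
Attach z-rotation phases: D = e^{-i(1)(0.2184)}·(+0.266904)·e^{-i(0)(0.8535)} = +0.260564-0.057830i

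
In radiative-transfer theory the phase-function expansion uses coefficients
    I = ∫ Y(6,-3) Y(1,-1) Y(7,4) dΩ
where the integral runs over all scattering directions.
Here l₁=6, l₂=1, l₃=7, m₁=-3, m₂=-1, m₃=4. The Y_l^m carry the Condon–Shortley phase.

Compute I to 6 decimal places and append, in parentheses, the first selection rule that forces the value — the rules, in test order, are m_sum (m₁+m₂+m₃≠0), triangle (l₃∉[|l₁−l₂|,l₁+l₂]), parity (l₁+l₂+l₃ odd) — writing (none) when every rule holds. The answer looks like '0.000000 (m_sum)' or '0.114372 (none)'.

0.259489 (none)

m-sum 0 ✓  L=14 even ✓  5≤7≤7 ✓
Π(2lᵢ+1) = 13×3×15 = 585
triangle coeff Δ(6,1,7) = 1/1365
Σ_t [0,0]: t=0:+1/518400 = 1/518400
(3j)²=7/195 [(6 1 7; 0 0 0)], sign=-1
Σ_t [0,0]: t=0:+1/4354560 = 1/4354560
(3j)²=11/273 [(6 1 7; -3 -1 4)], sign=-1
⇒ 4πI² = 11/13
I = (+1)√(11/13/(4π)) = 0.25948947
No selection rule forces the value: the integral is nonzero (none).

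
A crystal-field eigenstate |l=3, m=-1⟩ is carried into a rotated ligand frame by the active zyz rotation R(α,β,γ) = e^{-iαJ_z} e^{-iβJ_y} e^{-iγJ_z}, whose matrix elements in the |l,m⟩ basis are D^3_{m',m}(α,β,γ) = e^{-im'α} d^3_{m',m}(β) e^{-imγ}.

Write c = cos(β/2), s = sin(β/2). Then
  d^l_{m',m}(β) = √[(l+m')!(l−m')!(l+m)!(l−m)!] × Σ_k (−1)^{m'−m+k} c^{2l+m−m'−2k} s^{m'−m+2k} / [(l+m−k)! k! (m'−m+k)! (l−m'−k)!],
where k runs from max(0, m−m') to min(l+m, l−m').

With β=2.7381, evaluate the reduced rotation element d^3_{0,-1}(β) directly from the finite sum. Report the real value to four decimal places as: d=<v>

d=-0.5490

d^3_{0,-1}(β=2.7381) via the finite sum:
Half-angle: c=0.200381, s=0.979718. N=√(6·6·2·24)=41.569219
Admissible k: 0..2 (factorial args all ≥0)
  k=0: (−1)^1·41.5692/(12)·0.2004^5·0.9797^1 = -0.001096
  k=1: (−1)^2·41.5692/(4)·0.2004^3·0.9797^3 = +0.078629
  k=2: (−1)^3·41.5692/(12)·0.2004^1·0.9797^5 = -0.626545
d^3_{0,-1}(2.7381) = -0.001096 +0.078629 -0.626545 = -0.549012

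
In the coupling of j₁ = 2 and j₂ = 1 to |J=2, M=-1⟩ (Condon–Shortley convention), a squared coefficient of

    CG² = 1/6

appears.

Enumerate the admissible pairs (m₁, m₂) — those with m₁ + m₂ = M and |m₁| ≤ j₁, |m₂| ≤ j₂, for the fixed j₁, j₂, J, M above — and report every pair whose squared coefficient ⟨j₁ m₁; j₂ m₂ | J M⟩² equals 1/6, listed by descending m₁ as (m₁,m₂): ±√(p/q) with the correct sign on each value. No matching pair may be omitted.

(-1,0): −√(1/6)

Admissible pairs with m₁+m₂ = M = -1: (-2,1), (-1,0), (0,-1)
  (m₁,m₂)=(0,-1): CG² = 1/2, CG = +√(1/2)
  (m₁,m₂)=(-1,0): CG² = 1/6, CG = −√(1/6)   ← matches the target
  (m₁,m₂)=(-2,1): CG² = 1/3, CG = −√(1/3)
Pairs with CG² = 1/6: (-1,0): −√(1/6)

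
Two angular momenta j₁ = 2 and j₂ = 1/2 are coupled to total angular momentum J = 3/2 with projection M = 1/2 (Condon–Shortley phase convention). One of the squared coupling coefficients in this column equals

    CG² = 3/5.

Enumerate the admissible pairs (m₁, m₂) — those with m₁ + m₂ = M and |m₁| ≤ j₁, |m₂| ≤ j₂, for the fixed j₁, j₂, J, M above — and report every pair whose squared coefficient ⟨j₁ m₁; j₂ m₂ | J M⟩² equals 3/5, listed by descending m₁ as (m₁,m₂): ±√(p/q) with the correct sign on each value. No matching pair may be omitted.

Admissible pairs with m₁+m₂ = M = 1/2: (0,1/2), (1,-1/2)
  (m₁,m₂)=(1,-1/2): CG² = 3/5, CG = +√(3/5)   ← matches the target
  (m₁,m₂)=(0,1/2): CG² = 2/5, CG = −√(2/5)
Pairs with CG² = 3/5: (1,-1/2): +√(3/5)

(1,-1/2): +√(3/5)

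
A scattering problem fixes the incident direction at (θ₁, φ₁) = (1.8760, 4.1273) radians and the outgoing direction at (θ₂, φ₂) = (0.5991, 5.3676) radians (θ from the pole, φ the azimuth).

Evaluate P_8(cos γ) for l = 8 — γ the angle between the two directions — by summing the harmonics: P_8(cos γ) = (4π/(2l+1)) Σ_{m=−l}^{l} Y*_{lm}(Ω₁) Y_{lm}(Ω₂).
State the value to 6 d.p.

Expand P_8 via completeness: Σ_{m} conj(Y_{8,m}) at Ω₁ times Y_{8,m} at Ω₂ —
  m=-8: Y*=(-0.011180, 0.352824)  Y=(0.002661, 0.004549)  product (-0.001635, 0.000888)
  m=-7: Y*=(0.362886, 0.257300)  Y=(0.030626, 0.003877)  product (0.010116, 0.009287)
  m=-6: Y*=(0.093670, -0.036217)  Y=(0.078652, -0.079328)  product (0.004494, -0.010279)
  m=-5: Y*=(-0.068068, 0.309994)  Y=(-0.037113, -0.274343)  product (0.087571, 0.007169)
  m=-4: Y*=(0.159285, 0.164412)  Y=(-0.400630, -0.229784)  product (-0.026035, -0.102470)
  m=-3: Y*=(-0.217230, 0.040533)  Y=(-0.406927, 0.169575)  product (0.081523, -0.053331)
  m=-2: Y*=(-0.105172, 0.248327)  Y=(-0.009390, 0.035243)  product (-0.007764, -0.006038)
  m=-1: Y*=(-0.096070, -0.145018)  Y=(-0.245271, -0.319173)  product (-0.022723, 0.066232)
  m=+0: Y*=(-0.278826, -0.000000)  Y=(-0.174912, 0.000000)  product (0.048770, 0.000000)
  m=+1: Y*=(0.096070, -0.145018)  Y=(0.245271, -0.319173)  product (-0.022723, -0.066232)
  m=+2: Y*=(-0.105172, -0.248327)  Y=(-0.009390, -0.035243)  product (-0.007764, 0.006038)
  m=+3: Y*=(0.217230, 0.040533)  Y=(0.406927, 0.169575)  product (0.081523, 0.053331)
  m=+4: Y*=(0.159285, -0.164412)  Y=(-0.400630, 0.229784)  product (-0.026035, 0.102470)
  m=+5: Y*=(0.068068, 0.309994)  Y=(0.037113, -0.274343)  product (0.087571, -0.007169)
  m=+6: Y*=(0.093670, 0.036217)  Y=(0.078652, 0.079328)  product (0.004494, 0.010279)
  m=+7: Y*=(-0.362886, 0.257300)  Y=(-0.030626, 0.003877)  product (0.010116, -0.009287)
  m=+8: Y*=(-0.011180, -0.352824)  Y=(0.002661, -0.004549)  product (-0.001635, -0.000888)
Σ over m = (0.299867, -0.000000); ×(4π/17) → (0.221661, -0.000000). Real part: 0.221661

0.221661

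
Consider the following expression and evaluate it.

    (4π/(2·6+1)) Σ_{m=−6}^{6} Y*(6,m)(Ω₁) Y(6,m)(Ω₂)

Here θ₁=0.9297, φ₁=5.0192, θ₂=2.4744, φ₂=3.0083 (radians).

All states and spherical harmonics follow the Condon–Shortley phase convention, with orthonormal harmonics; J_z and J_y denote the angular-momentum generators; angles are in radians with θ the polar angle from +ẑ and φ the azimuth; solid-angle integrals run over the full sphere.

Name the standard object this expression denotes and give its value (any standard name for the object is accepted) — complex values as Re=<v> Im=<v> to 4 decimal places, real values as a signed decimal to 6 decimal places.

Legendre polynomial (addition theorem), -0.063634

This sum is the spherical-harmonic addition theorem: it equals the Legendre polynomial P_l(cos γ) of the angle γ between the two directions.
Addition theorem: P_6(cos γ) = (4π/13) Σ_m Y*_{lm}(Ω₁) Y_{lm}(Ω₂), m = −6…6:
  m=-6: (0.034153, -0.123372) × (0.018898, 0.019448) = (0.003045, -0.001667)  (running Σ = (0.003045, -0.001667))
  m=-5: (0.330698, -0.012156) × (0.093738, 0.073726) = (0.031895, 0.023242)  (running Σ = (0.034940, 0.021574))
  m=-4: (0.145497, 0.406714) × (0.260737, 0.153883) = (-0.024650, 0.128435)  (running Σ = (0.010290, 0.150009))
  m=-3: (-0.149172, 0.113486) × (0.423037, 0.178797) = (-0.083396, 0.021338)  (running Σ = (-0.073106, 0.171347))
  m=-2: (0.208029, 0.146519) × (0.295842, 0.080790) = (0.049706, 0.060153)  (running Σ = (-0.023400, 0.231500))
  m=-1: (-0.089974, 0.283995) × (-0.187786, -0.025180) = (0.024047, -0.051065)  (running Σ = (0.000647, 0.180436))
  m=0: (0.179709, -0.000000) × (-0.373514, 0.000000) = (-0.067124, 0.000000)  (running Σ = (-0.066477, 0.180436))
  m=1: (0.089974, 0.283995) × (0.187786, -0.025180) = (0.024047, 0.051065)  (running Σ = (-0.042430, 0.231500))
  m=2: (0.208029, -0.146519) × (0.295842, -0.080790) = (0.049706, -0.060153)  (running Σ = (0.007276, 0.171347))
  m=3: (0.149172, 0.113486) × (-0.423037, 0.178797) = (-0.083396, -0.021338)  (running Σ = (-0.076120, 0.150009))
  m=4: (0.145497, -0.406714) × (0.260737, -0.153883) = (-0.024650, -0.128435)  (running Σ = (-0.100770, 0.021574))
  m=5: (-0.330698, -0.012156) × (-0.093738, 0.073726) = (0.031895, -0.023242)  (running Σ = (-0.068874, -0.001667))
  m=6: (0.034153, 0.123372) × (0.018898, -0.019448) = (0.003045, 0.001667)  (running Σ = (-0.065829, -0.000000))
Accumulated sum (-0.065829, -0.000000); after 4π/(2l+1) scaling, (-0.063634, -0.000000) ⇒ P_6 = -0.063634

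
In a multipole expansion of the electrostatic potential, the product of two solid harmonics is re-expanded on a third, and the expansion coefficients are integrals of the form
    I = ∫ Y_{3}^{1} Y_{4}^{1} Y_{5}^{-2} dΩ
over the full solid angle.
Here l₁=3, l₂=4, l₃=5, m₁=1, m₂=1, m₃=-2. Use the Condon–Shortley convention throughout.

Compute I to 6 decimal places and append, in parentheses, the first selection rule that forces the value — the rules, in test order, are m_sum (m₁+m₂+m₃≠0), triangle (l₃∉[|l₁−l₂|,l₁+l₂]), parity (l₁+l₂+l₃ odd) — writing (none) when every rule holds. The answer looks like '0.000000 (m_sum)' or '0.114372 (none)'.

0.148044 (none)

Checks pass: Σm=0; 12 even; l₃=5∈[1,7].
(2·3+1)(2·4+1)(2·5+1) = 693
Δ: 2! 4! 6! / 13! → 1/180180
sum: t=0:+1/576 t=1:−1/144 t=2:+1/576 = -1/288
3j²(3 4 5; 0 0 0) = Δ·Π!·Σ² = 20/1001  (sign +1)
sum: t=0:+1/960 t=1:−1/288 t=2:+1/1728 = -1/540
3j²(3 4 5; 1 1 -2) = Δ·Π!·Σ² = 128/6435  (sign +1)
combine: 4πI² = 693·20/1001·128/6435 = 512/1859
take √, sign +1: I = 0.14804384
No selection rule forces the value: the integral is nonzero (none).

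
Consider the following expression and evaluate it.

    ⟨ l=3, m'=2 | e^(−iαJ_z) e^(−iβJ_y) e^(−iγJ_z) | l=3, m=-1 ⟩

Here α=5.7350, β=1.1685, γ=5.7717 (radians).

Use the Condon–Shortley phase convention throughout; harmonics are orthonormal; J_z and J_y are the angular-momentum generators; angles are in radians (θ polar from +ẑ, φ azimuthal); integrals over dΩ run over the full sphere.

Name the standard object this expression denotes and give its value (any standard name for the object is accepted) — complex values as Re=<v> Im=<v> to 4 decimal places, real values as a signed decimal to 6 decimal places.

This is a Wigner D-matrix element — the rotation-matrix element ⟨l m'| R(α,β,γ) |l m⟩ in the angular-momentum basis.
First d^3_{2,-1}(β=1.1685), then the phase factors e^{-i(2)α} and e^{-i(-1)γ}:
c=cos(1.168500/2)=0.834126, s=sin(1.168500/2)=0.551574; N=√[120·1·2·24]=75.894664
k∈{0,1} keeps every argument non-negative
  k=0: (−1)^3·75.8947/(12)·0.8341^3·0.5516^3 = -0.615937
  k=1: (−1)^4·75.8947/(24)·0.8341^1·0.5516^5 = +0.134664
d^3_{2,-1}(1.1685) = -0.615937 +0.134664 = -0.481273
Phases: e^{-i·(2)·5.7350}=+0.456828+0.889555i, e^{-i·(-1)·5.7717}=+0.872018-0.489473i ⇒ D=-0.401274-0.265713i

Wigner D-matrix element, Re=-0.4013 Im=-0.2657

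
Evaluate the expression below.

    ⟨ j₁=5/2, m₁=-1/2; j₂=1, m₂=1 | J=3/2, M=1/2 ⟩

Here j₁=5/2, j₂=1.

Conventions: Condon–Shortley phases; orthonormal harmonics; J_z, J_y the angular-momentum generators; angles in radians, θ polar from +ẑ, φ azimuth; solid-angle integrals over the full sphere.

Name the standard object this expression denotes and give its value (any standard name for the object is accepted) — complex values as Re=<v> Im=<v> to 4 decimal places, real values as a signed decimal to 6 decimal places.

Clebsch–Gordan coefficient, +√(1/5) ≈ +0.447214

This is a Clebsch–Gordan (vector-coupling) coefficient.
√[4·2!3!0!/6! · 2!3!2!0!2!1!] = √(16/5)
  +(−1)^2/∏(2,0,1,0,2,0)! = 1/4  (running 1/4)
⟨..|..⟩ = √(16/5)·(1/4) = +0.447214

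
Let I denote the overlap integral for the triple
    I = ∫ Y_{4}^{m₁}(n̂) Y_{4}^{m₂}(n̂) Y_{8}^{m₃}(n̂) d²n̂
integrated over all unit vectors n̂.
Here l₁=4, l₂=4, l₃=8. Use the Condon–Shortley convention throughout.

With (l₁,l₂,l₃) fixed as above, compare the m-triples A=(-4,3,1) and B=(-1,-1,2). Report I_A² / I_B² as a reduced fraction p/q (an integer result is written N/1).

l's match ⇒ only the (l;m) 3-j factors differ between A and B.
A: triangle coeff Δ(4,4,8) = 1/218790; Σ_t [0,0]: t=0:+1/203212800 = 1/203212800; (3j)²=1/24310 [(4 4 8; -4 3 1)], sign=-1
B: triangle coeff Δ(4,4,8) = 1/218790; Σ_t [0,0]: t=0:+1/518400 = 1/518400; (3j)²=56/2431 [(4 4 8; -1 -1 2)], sign=+1
I_A²/I_B² = (1/24310)/(56/2431) = 1/560

1/560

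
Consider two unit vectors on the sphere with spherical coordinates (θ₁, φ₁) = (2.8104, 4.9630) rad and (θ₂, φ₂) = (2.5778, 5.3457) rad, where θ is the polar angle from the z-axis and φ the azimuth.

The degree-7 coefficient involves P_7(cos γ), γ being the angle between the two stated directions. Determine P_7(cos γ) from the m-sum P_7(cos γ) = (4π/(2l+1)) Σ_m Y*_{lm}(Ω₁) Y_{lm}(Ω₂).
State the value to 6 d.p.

Term-by-term m-sum for l=7 (normalisation 4π/15 = 0.837758):
  term(m=-7) = -0.000001-0.000001i   from Y*(Ω₁)=-0.000189-0.000035i, Y(Ω₂)=+0.005983+0.001715i
  term(m=-6) = -0.000051-0.000058i   from Y*(Ω₁)=+0.000140+0.002087i, Y(Ω₂)=-0.029136+0.022532i
  term(m=-5) = -0.000631-0.001769i   from Y*(Ω₁)=+0.013464-0.004428i, Y(Ω₂)=-0.003308-0.132490i
  term(m=-4) = +0.000851-0.021269i   from Y*(Ω₁)=-0.036021-0.056402i, Y(Ω₂)=+0.261003+0.181779i
  term(m=-3) = +0.044318-0.098525i   from Y*(Ω₁)=-0.151555+0.162087i, Y(Ω₂)=-0.460717+0.157363i
  term(m=-2) = +0.124114-0.119247i   from Y*(Ω₁)=+0.425172+0.232948i, Y(Ω₂)=+0.106331-0.338725i
  term(m=-1) = -0.083663+0.033678i   from Y*(Ω₁)=+0.137371-0.536621i, Y(Ω₂)=-0.096357-0.131241i
  term(m=+0) = +0.019008+0.000000i   from Y*(Ω₁)=+0.045534-0.000000i, Y(Ω₂)=+0.417450+0.000000i
  term(m=+1) = -0.083663-0.033678i   from Y*(Ω₁)=-0.137371-0.536621i, Y(Ω₂)=+0.096357-0.131241i
  term(m=+2) = +0.124114+0.119247i   from Y*(Ω₁)=+0.425172-0.232948i, Y(Ω₂)=+0.106331+0.338725i
  term(m=+3) = +0.044318+0.098525i   from Y*(Ω₁)=+0.151555+0.162087i, Y(Ω₂)=+0.460717+0.157363i
  term(m=+4) = +0.000851+0.021269i   from Y*(Ω₁)=-0.036021+0.056402i, Y(Ω₂)=+0.261003-0.181779i
  term(m=+5) = -0.000631+0.001769i   from Y*(Ω₁)=-0.013464-0.004428i, Y(Ω₂)=+0.003308-0.132490i
  term(m=+6) = -0.000051+0.000058i   from Y*(Ω₁)=+0.000140-0.002087i, Y(Ω₂)=-0.029136-0.022532i
  term(m=+7) = -0.000001+0.000001i   from Y*(Ω₁)=+0.000189-0.000035i, Y(Ω₂)=-0.005983+0.001715i
Σ over m = +0.188881+0.000000i; ×(4π/15) → +0.158237+0.000000i. Real part: 0.158237

0.158237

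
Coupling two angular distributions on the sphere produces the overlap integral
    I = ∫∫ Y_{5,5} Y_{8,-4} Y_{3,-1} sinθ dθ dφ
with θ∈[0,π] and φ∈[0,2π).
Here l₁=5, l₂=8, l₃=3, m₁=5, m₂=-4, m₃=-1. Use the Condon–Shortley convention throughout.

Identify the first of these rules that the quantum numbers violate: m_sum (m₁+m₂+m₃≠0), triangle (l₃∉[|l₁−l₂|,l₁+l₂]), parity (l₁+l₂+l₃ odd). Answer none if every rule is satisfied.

none

azimuthal sum: 5 − 4 − 1 = 0  ✓
3 ≤ 3 ≤ 13 (triangle on l)  ✓
L = 5 + 8 + 3 = 16 (even)  ✓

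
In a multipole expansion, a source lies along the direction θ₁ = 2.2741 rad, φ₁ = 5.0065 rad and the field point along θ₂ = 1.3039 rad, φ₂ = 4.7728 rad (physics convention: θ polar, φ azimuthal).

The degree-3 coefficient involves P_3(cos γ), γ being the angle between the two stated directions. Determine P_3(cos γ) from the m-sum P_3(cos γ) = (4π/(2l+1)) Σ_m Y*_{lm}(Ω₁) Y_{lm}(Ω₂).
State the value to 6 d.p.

-0.412705

Summing Y*_{l m}(θ₁,φ₁)·Y_{l m}(θ₂,φ₂) over m ∈ [−3, 3]; prefactor 4π/(2·3+1) = 1.795196:
  [-3]  conj(Y_{3,-3})(Ω₁) = (-0.142952, 0.117614) ; Y_{3,-3}(Ω₂) = (-0.067493, -0.368325) ; Δ = (0.052969, 0.044715)
  [-2]  conj(Y_{3,-2})(Ω₁) = (0.319875, 0.213351) ; Y_{3,-2}(Ω₂) = (-0.248961, 0.030227) ; Δ = (-0.086085, -0.043447)
  [-1]  conj(Y_{3,-1})(Ω₁) = (0.077984, -0.257463) ; Y_{3,-1}(Ω₂) = (-0.012275, -0.202947) ; Δ = (-0.053209, -0.012666)
  [+0]  conj(Y_{3,0})(Ω₁) = (0.219297, -0.000000) ; Y_{3,0}(Ω₂) = (-0.261033, 0.000000) ; Δ = (-0.057244, 0.000000)
  [+1]  conj(Y_{3,1})(Ω₁) = (-0.077984, -0.257463) ; Y_{3,1}(Ω₂) = (0.012275, -0.202947) ; Δ = (-0.053209, 0.012666)
  [+2]  conj(Y_{3,2})(Ω₁) = (0.319875, -0.213351) ; Y_{3,2}(Ω₂) = (-0.248961, -0.030227) ; Δ = (-0.086085, 0.043447)
  [+3]  conj(Y_{3,3})(Ω₁) = (0.142952, 0.117614) ; Y_{3,3}(Ω₂) = (0.067493, -0.368325) ; Δ = (0.052969, -0.044715)
Total Σ_m = (-0.229894, 0.000000). Multiply by 1.795196: (-0.412705, 0.000000). P_3(cos γ) = -0.412705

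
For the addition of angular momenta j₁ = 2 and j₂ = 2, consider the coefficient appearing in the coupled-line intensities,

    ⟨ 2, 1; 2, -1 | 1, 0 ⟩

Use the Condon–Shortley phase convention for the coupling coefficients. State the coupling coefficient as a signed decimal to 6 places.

-0.316228

j₁+j₂−J=3  J+j₁−j₂=1  J−j₁+j₂=1  j₁+j₂+J+1=6
(j₁±m₁, j₂±m₂, J±M) = (3,1,1,3,1,1)
P² = 9/10
sum k=0..1:
  [0] +1/6 = 1/6
  [1] −1/2 = -1/2
S = -1/3
C² = P²·S² = 1/10 ; C = -0.316228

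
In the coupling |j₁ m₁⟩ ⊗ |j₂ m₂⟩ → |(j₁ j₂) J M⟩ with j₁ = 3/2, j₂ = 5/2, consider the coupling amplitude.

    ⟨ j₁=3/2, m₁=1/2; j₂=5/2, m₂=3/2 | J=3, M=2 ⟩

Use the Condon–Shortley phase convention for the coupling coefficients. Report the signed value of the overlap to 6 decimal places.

−√(1/12) = -0.288675

√[7·1!2!4!/8! · 2!1!4!1!5!1!] = √(48)
  +(−1)^0/∏(0,1,1,4,1,0)! = 1/24  (running 1/24)
  +(−1)^1/∏(1,0,0,3,2,1)! = -1/12  (running -1/24)
⟨..|..⟩ = √(48)·(-1/24) = -0.288675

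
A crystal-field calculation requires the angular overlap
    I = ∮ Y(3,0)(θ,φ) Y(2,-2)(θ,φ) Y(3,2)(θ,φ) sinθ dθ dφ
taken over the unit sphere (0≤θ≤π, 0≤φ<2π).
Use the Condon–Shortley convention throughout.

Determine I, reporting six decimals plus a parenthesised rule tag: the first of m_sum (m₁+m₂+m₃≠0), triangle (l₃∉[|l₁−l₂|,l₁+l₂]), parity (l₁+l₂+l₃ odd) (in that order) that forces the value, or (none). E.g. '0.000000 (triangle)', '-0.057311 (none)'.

-0.188063 (none)

Checks pass: Σm=0; 8 even; l₃=3∈[1,5].
(2·3+1)(2·2+1)(2·3+1) = 245
Δ: 2! 4! 2! / 9! → 1/3780
sum: t=0:+1/24 t=1:−1/4 t=2:+1/24 = -1/6
3j²(3 2 3; 0 0 0) = Δ·Π!·Σ² = 4/105  (sign +1)
sum: t=0:+1/24 = 1/24
3j²(3 2 3; 0 -2 2) = Δ·Π!·Σ² = 1/21  (sign -1)
combine: 4πI² = 245·4/105·1/21 = 4/9
take √, sign -1: I = -0.18806319
No selection rule forces the value: the integral is nonzero (none).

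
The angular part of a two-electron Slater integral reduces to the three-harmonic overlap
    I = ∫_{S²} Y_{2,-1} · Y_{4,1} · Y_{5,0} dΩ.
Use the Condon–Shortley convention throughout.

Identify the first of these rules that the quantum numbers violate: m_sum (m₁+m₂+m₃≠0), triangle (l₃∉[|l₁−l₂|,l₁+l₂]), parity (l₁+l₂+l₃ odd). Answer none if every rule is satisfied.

Σmᵢ = 0  ✓
l₃∈[|l₁−l₂|,l₁+l₂]=[2,6], have l₃=5  ✓
Σlᵢ = 11 ⇒ odd  ✗

parity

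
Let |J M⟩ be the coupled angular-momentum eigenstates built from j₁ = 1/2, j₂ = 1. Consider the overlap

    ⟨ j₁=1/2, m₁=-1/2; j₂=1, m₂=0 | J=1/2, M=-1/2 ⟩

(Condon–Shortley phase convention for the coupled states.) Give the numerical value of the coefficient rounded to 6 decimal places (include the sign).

-0.577350  (= −√(1/3))

√[2·1!0!1!/3! · 0!1!1!1!0!1!] = √(1/3)
  +(−1)^1/∏(1,0,0,0,0,1)! = -1  (running -1)
⟨..|..⟩ = √(1/3)·(-1) = -0.577350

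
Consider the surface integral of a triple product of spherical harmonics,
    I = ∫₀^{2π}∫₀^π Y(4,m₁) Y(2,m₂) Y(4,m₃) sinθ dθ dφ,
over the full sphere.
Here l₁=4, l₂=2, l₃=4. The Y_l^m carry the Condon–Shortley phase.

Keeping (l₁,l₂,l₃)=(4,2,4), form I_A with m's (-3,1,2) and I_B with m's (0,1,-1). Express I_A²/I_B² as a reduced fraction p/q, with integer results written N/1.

Shared (l₁,l₂,l₃)=(4,2,4): N and (l;000)² cancel in I_A²/I_B².
A: Δ = 2!·6!·2!/11! = 1/13860; Racah Σ t=1..2: t=1:−1/1440 t=2:+1/240 = 1/288; ⇒ 3j(4 2 4; -3 1 2)² = 5/132, sgn +1
B: Δ = 2!·6!·2!/11! = 1/13860; Racah Σ t=1..2: t=1:−1/72 t=2:+1/96 = -1/288; ⇒ 3j(4 2 4; 0 1 -1)² = 1/462, sgn +1
I_A²/I_B² = (5/132)/(1/462) = 35/2

35/2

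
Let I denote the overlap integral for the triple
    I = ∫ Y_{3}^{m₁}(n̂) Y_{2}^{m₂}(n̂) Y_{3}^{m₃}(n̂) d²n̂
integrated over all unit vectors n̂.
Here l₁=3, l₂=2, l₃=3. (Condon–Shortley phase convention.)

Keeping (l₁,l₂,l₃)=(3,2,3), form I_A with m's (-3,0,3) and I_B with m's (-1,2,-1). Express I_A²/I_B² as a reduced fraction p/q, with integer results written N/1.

l's match ⇒ only the (l;m) 3-j factors differ between A and B.
A: triangle coeff Δ(3,2,3) = 1/3780; Σ_t [2,2]: t=2:+1/96 = 1/96; (3j)²=5/84 [(3 2 3; -3 0 3)], sign=+1
B: triangle coeff Δ(3,2,3) = 1/3780; Σ_t [2,2]: t=2:+1/16 = 1/16; (3j)²=2/35 [(3 2 3; -1 2 -1)], sign=+1
I_A²/I_B² = (5/84)/(2/35) = 25/24

25/24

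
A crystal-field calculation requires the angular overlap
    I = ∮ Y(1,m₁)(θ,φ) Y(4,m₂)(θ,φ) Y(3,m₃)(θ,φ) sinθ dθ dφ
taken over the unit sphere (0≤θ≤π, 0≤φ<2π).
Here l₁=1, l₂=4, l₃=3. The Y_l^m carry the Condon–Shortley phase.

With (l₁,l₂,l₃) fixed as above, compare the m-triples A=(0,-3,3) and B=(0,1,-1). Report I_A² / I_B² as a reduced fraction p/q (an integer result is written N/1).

7/15

Same 1,4,3: normalisation and zero-m 3j drop out of the ratio.
A: Δ: 2! 0! 6! / 9! → 1/252; sum: t=1:−1/720 = -1/720; 3j²(1 4 3; 0 -3 3) = Δ·Π!·Σ² = 1/36  (sign -1)
B: Δ: 2! 0! 6! / 9! → 1/252; sum: t=1:−1/48 = -1/48; 3j²(1 4 3; 0 1 -1) = Δ·Π!·Σ² = 5/84  (sign -1)
I_A²/I_B² = (1/36)/(5/84) = 7/15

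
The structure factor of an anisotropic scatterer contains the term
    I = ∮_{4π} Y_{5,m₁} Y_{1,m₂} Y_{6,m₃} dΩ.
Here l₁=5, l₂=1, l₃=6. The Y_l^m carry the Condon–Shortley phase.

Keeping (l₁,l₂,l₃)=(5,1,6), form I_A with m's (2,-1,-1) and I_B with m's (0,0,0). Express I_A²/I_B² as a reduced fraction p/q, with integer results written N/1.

l's match ⇒ only the (l;m) 3-j factors differ between A and B.
A: triangle coeff Δ(5,1,6) = 1/858; Σ_t [0,0]: t=0:+1/60480 = 1/60480; (3j)²=5/429 [(5 1 6; 2 -1 -1)], sign=-1
B: triangle coeff Δ(5,1,6) = 1/858; Σ_t [0,0]: t=0:+1/14400 = 1/14400; (3j)²=6/143 [(5 1 6; 0 0 0)], sign=+1
I_A²/I_B² = (5/429)/(6/143) = 5/18

5/18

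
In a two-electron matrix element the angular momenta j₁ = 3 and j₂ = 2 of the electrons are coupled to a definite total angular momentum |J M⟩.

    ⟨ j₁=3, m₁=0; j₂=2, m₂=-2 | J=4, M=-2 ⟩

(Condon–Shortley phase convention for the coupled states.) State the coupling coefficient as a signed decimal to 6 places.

√[9·1!5!3!/10! · 3!3!0!4!2!6!] = √(15552/7)
  +(−1)^0/∏(0,1,3,0,2,3)! = 1/72  (running 1/72)
⟨..|..⟩ = √(15552/7)·(1/72) = +0.654654

+√(3/7) = +0.654654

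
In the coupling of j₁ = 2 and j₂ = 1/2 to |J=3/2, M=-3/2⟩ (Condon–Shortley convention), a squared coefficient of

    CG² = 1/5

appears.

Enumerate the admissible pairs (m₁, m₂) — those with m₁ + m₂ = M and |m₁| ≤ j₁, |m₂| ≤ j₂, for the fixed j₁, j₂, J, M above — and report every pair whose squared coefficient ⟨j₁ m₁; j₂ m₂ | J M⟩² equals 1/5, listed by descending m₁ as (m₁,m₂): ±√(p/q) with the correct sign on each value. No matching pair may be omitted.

(-1,-1/2): +√(1/5)

Admissible pairs with m₁+m₂ = M = -3/2: (-2,1/2), (-1,-1/2)
  (m₁,m₂)=(-1,-1/2): CG² = 1/5, CG = +√(1/5)   ← matches the target
  (m₁,m₂)=(-2,1/2): CG² = 4/5, CG = −√(4/5)
Pairs with CG² = 1/5: (-1,-1/2): +√(1/5)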